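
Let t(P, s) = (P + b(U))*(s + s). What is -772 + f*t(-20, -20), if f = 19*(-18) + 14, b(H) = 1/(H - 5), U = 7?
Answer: -256612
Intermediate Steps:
b(H) = 1/(-5 + H)
t(P, s) = 2*s*(½ + P) (t(P, s) = (P + 1/(-5 + 7))*(s + s) = (P + 1/2)*(2*s) = (P + ½)*(2*s) = (½ + P)*(2*s) = 2*s*(½ + P))
f = -328 (f = -342 + 14 = -328)
-772 + f*t(-20, -20) = -772 - (-6560)*(1 + 2*(-20)) = -772 - (-6560)*(1 - 40) = -772 - (-6560)*(-39) = -772 - 328*780 = -772 - 255840 = -256612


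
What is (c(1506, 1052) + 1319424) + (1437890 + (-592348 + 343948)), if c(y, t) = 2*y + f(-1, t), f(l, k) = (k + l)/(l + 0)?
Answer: 2510875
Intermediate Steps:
f(l, k) = (k + l)/l
c(y, t) = 1 - t + 2*y (c(y, t) = 2*y + (t - 1)/(-1) = 2*y - (-1 + t) = 2*y + (1 - t) = 1 - t + 2*y)
(c(1506, 1052) + 1319424) + (1437890 + (-592348 + 343948)) = ((1 - 1*1052 + 2*1506) + 1319424) + (1437890 + (-592348 + 343948)) = ((1 - 1052 + 3012) + 1319424) + (1437890 - 248400) = (1961 + 1319424) + 1189490 = 1321385 + 1189490 = 2510875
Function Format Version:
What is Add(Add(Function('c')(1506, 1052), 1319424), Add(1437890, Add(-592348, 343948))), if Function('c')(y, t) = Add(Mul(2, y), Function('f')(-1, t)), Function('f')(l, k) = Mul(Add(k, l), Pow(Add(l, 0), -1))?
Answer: 2510875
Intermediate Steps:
Function('f')(l, k) = Mul(Pow(l, -1), Add(k, l)) (Function('f')(l, k) = Mul(Add(k, l), Pow(l, -1)) = Mul(Pow(l, -1), Add(k, l)))
Function('c')(y, t) = Add(1, Mul(-1, t), Mul(2, y)) (Function('c')(y, t) = Add(Mul(2, y), Mul(Pow(-1, -1), Add(t, -1))) = Add(Mul(2, y), Mul(-1, Add(-1, t))) = Add(Mul(2, y), Add(1, Mul(-1, t))) = Add(1, Mul(-1, t), Mul(2, y)))
Add(Add(Function('c')(1506, 1052), 1319424), Add(1437890, Add(-592348, 343948))) = Add(Add(Add(1, Mul(-1, 1052), Mul(2, 1506)), 1319424), Add(1437890, Add(-592348, 343948))) = Add(Add(Add(1, -1052, 3012), 1319424), Add(1437890, -248400)) = Add(Add(1961, 1319424), 1189490) = Add(1321385, 1189490) = 2510875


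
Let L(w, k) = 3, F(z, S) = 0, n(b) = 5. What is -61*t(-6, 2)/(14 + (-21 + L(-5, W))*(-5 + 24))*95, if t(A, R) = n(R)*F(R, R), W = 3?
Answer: 0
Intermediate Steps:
t(A, R) = 0 (t(A, R) = 5*0 = 0)
-61*t(-6, 2)/(14 + (-21 + L(-5, W))*(-5 + 24))*95 = -0/(14 + (-21 + 3)*(-5 + 24))*95 = -0/(14 - 18*19)*95 = -0/(14 - 342)*95 = -0/(-328)*95 = -0*(-1)/328*95 = -61*0*95 = 0*95 = 0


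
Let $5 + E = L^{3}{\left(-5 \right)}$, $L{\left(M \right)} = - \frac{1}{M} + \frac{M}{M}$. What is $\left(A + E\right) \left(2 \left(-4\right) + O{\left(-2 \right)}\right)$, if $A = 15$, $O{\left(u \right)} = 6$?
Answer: $- \frac{2932}{125} \approx -23.456$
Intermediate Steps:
$L{\left(M \right)} = 1 - \frac{1}{M}$ ($L{\left(M \right)} = - \frac{1}{M} + 1 = 1 - \frac{1}{M}$)
$E = - \frac{409}{125}$ ($E = -5 + \left(\frac{-1 - 5}{-5}\right)^{3} = -5 + \left(\left(- \frac{1}{5}\right) \left(-6\right)\right)^{3} = -5 + \left(\frac{6}{5}\right)^{3} = -5 + \frac{216}{125} = - \frac{409}{125} \approx -3.272$)
$\left(A + E\right) \left(2 \left(-4\right) + O{\left(-2 \right)}\right) = \left(15 - \frac{409}{125}\right) \left(2 \left(-4\right) + 6\right) = \frac{1466 \left(-8 + 6\right)}{125} = \frac{1466}{125} \left(-2\right) = - \frac{2932}{125}$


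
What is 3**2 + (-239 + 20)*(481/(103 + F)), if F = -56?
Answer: -104916/47 ≈ -2232.3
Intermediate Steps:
3**2 + (-239 + 20)*(481/(103 + F)) = 3**2 + (-239 + 20)*(481/(103 - 56)) = 9 - 105339/47 = -104916/47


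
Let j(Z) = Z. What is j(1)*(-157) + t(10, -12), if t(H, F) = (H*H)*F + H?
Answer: -1347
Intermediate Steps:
t(H, F) = H + F*H² (t(H, F) = H²*F + H = F*H² + H = H + F*H²)
j(1)*(-157) + t(10, -12) = 1*(-157) + 10*(1 - 12*10) = -157 + 10*(1 - 120) = -157 + 10*(-119) = -157 - 1190 = -1347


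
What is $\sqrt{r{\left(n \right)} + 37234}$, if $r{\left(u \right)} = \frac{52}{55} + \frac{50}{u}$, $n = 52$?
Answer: $\frac{\sqrt{76143706210}}{1430} \approx 192.97$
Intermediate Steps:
$r{\left(u \right)} = \frac{52}{55} + \frac{50}{u}$ ($r{\left(u \right)} = 52 \cdot \frac{1}{55} + \frac{50}{u} = \frac{52}{55} + \frac{50}{u}$)
$\sqrt{r{\left(n \right)} + 37234} = \sqrt{\left(\frac{52}{55} + \frac{50}{52}\right) + 37234} = \sqrt{\left(\frac{52}{55} + 50 \cdot \frac{1}{52}\right) + 37234} = \sqrt{\left(\frac{52}{55} + \frac{25}{26}\right) + 37234} = \sqrt{\frac{2727}{1430} + 37234} = \sqrt{\frac{53247347}{1430}} = \frac{\sqrt{76143706210}}{1430}$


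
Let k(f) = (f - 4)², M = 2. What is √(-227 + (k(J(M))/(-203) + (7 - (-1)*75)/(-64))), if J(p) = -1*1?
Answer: I*√602388290/1624 ≈ 15.113*I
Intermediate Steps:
J(p) = -1
k(f) = (-4 + f)²
√(-227 + (k(J(M))/(-203) + (7 - (-1)*75)/(-64))) = √(-227 + ((-4 - 1)²/(-203) + (7 - (-1)*75)/(-64))) = √(-227 + ((-5)²*(-1/203) + (7 - 1*(-75))*(-1/64))) = √(-227 + (25*(-1/203) + (7 + 75)*(-1/64))) = √(-227 + (-25/203 + 82*(-1/64))) = √(-227 + (-25/203 - 41/32)) = √(-227 - 9123/6496) = √(-1483715/6496) = I*√602388290/1624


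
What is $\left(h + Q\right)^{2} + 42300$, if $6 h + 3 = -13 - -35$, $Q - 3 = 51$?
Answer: $\frac{1640449}{36} \approx 45568.0$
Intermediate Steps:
$Q = 54$ ($Q = 3 + 51 = 54$)
$h = \frac{19}{6}$ ($h = - \frac{1}{2} + \frac{-13 - -35}{6} = - \frac{1}{2} + \frac{-13 + 35}{6} = - \frac{1}{2} + \frac{1}{6} \cdot 22 = - \frac{1}{2} + \frac{11}{3} = \frac{19}{6} \approx 3.1667$)
$\left(h + Q\right)^{2} + 42300 = \left(\frac{19}{6} + 54\right)^{2} + 42300 = \left(\frac{343}{6}\right)^{2} + 42300 = \frac{117649}{36} + 42300 = \frac{1640449}{36}$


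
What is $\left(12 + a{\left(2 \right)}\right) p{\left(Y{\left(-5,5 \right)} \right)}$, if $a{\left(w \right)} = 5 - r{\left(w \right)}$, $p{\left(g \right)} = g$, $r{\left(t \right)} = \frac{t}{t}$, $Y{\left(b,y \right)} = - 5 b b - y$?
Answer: $-2080$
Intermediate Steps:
$Y{\left(b,y \right)} = - y - 5 b^{2}$ ($Y{\left(b,y \right)} = - 5 b^{2} - y = - y - 5 b^{2}$)
$r{\left(t \right)} = 1$
$a{\left(w \right)} = 4$ ($a{\left(w \right)} = 5 - 1 = 4$)
$\left(12 + a{\left(2 \right)}\right) p{\left(Y{\left(-5,5 \right)} \right)} = \left(12 + 4\right) \left(\left(-1\right) 5 - 5 \left(-5\right)^{2}\right) = 16 \left(-5 - 125\right) = 16 \left(-130\right) = -2080$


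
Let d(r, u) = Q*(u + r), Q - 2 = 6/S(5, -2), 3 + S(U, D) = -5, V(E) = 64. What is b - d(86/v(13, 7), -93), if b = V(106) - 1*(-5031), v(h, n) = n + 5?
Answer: 124855/24 ≈ 5202.3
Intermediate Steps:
S(U, D) = -8 (S(U, D) = -3 - 5 = -8)
Q = 5/4 (Q = 2 + 6/(-8) = 2 + 6*(-⅛) = 2 - ¾ = 5/4 ≈ 1.2500)
v(h, n) = 5 + n
d(r, u) = 5*r/4 + 5*u/4 (d(r, u) = 5*(u + r)/4 = 5*(r + u)/4 = 5*r/4 + 5*u/4)
b = 5095 (b = 64 - 1*(-5031) = 64 + 5031 = 5095)
b - d(86/v(13, 7), -93) = 5095 - (5*(86/(5 + 7))/4 + (5/4)*(-93)) = 5095 - (5*(86/12)/4 - 465/4) = 5095 - (5*(86*(1/12))/4 - 465/4) = 5095 - ((5/4)*(43/6) - 465/4) = 5095 - (215/24 - 465/4) = 5095 - 1*(-2575/24) = 5095 + 2575/24 = 124855/24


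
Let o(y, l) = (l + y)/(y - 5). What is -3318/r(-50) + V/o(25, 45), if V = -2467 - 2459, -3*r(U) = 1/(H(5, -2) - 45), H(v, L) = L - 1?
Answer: -3354396/7 ≈ -4.7920e+5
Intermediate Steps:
H(v, L) = -1 + L
r(U) = 1/144 (r(U) = -1/(3*((-1 - 2) - 45)) = -1/(3*(-3 - 45)) = -1/3/(-48) = -1/3*(-1/48) = 1/144)
V = -4926
o(y, l) = (l + y)/(-5 + y)
-3318/r(-50) + V/o(25, 45) = -3318/1/144 - 4926*(-5 + 25)/(45 + 25) = -3318*144 - 4926/(70/20) = -477792 - 4926/((1/20)*70) = -477792 - 4926/7/2 = -477792 - 4926*2/7 = -477792 - 9852/7 = -3354396/7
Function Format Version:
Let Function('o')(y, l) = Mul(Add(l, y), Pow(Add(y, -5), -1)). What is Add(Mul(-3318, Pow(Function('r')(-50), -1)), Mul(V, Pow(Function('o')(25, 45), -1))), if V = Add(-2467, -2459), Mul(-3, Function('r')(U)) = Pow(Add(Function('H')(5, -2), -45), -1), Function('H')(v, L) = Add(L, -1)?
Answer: Rational(-3354396, 7) ≈ -4.7920e+5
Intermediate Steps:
Function('H')(v, L) = Add(-1, L)
Function('r')(U) = Rational(1, 144) (Function('r')(U) = Mul(Rational(-1, 3), Pow(Add(Add(-1, -2), -45), -1)) = Mul(Rational(-1, 3), Pow(Add(-3, -45), -1)) = Mul(Rational(-1, 3), Pow(-48, -1)) = Mul(Rational(-1, 3), Rational(-1, 48)) = Rational(1, 144))
V = -4926
Function('o')(y, l) = Mul(Pow(Add(-5, y), -1), Add(l, y)) (Function('o')(y, l) = Mul(Add(l, y), Pow(Add(-5, y), -1)) = Mul(Pow(Add(-5, y), -1), Add(l, y)))
Add(Mul(-3318, Pow(Function('r')(-50), -1)), Mul(V, Pow(Function('o')(25, 45), -1))) = Add(Mul(-3318, Pow(Rational(1, 144), -1)), Mul(-4926, Pow(Mul(Pow(Add(-5, 25), -1), Add(45, 25)), -1))) = Add(Mul(-3318, 144), Mul(-4926, Pow(Mul(Pow(20, -1), 70), -1))) = Add(-477792, Mul(-4926, Pow(Mul(Rational(1, 20), 70), -1))) = Add(-477792, Mul(-4926, Pow(Rational(7, 2), -1))) = Add(-477792, Mul(-4926, Rational(2, 7))) = Add(-477792, Rational(-9852, 7)) = Rational(-3354396, 7)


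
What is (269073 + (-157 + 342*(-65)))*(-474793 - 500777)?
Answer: -240659461020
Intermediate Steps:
(269073 + (-157 + 342*(-65)))*(-474793 - 500777) = (269073 + (-157 - 22230))*(-975570) = (269073 - 22387)*(-975570) = 246686*(-975570) = -240659461020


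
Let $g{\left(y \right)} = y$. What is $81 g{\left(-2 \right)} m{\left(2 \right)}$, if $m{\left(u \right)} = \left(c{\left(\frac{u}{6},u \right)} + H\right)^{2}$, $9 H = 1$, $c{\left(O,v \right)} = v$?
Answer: $-722$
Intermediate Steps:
$H = \frac{1}{9}$ ($H = \frac{1}{9} \cdot 1 = \frac{1}{9} \approx 0.11111$)
$m{\left(u \right)} = \left(\frac{1}{9} + u\right)^{2}$ ($m{\left(u \right)} = \left(u + \frac{1}{9}\right)^{2} = \left(\frac{1}{9} + u\right)^{2}$)
$81 g{\left(-2 \right)} m{\left(2 \right)} = 81 \left(-2\right) \frac{\left(1 + 9 \cdot 2\right)^{2}}{81} = - 162 \frac{\left(1 + 18\right)^{2}}{81} = - 162 \frac{19^{2}}{81} = - 162 \cdot \frac{1}{81} \cdot 361 = \left(-162\right) \frac{361}{81} = -722$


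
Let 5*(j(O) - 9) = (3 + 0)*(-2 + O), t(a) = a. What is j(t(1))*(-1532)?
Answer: -64344/5 ≈ -12869.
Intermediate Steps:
j(O) = 39/5 + 3*O/5 (j(O) = 9 + ((3 + 0)*(-2 + O))/5 = 9 + (3*(-2 + O))/5 = 9 + (-6 + 3*O)/5 = 9 + (-6/5 + 3*O/5) = 39/5 + 3*O/5)
j(t(1))*(-1532) = (39/5 + (⅗)*1)*(-1532) = (39/5 + ⅗)*(-1532) = (42/5)*(-1532) = -64344/5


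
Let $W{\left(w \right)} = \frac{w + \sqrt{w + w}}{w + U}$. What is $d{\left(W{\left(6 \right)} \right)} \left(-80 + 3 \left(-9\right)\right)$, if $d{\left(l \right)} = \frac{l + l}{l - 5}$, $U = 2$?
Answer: $\frac{5778}{143} + \frac{2140 \sqrt{3}}{143} \approx 66.326$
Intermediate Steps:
$W{\left(w \right)} = \frac{w + \sqrt{2} \sqrt{w}}{2 + w}$ ($W{\left(w \right)} = \frac{w + \sqrt{w + w}}{w + 2} = \frac{w + \sqrt{2 w}}{2 + w} = \frac{w + \sqrt{2} \sqrt{w}}{2 + w}$)
$d{\left(l \right)} = \frac{2 l}{-5 + l}$
$d{\left(W{\left(6 \right)} \right)} \left(-80 + 3 \left(-9\right)\right) = \frac{2 \frac{6 + \sqrt{2} \sqrt{6}}{2 + 6}}{-5 + \frac{6 + \sqrt{2} \sqrt{6}}{2 + 6}} \left(-80 + 3 \left(-9\right)\right) = \frac{2 \frac{6 + 2 \sqrt{3}}{8}}{-5 + \frac{6 + 2 \sqrt{3}}{8}} \left(-80 - 27\right) = \frac{2 \frac{6 + 2 \sqrt{3}}{8}}{-5 + \frac{6 + 2 \sqrt{3}}{8}} \left(-107\right) = \frac{2 \left(\frac{3}{4} + \frac{\sqrt{3}}{4}\right)}{-5 + \left(\frac{3}{4} + \frac{\sqrt{3}}{4}\right)} \left(-107\right) = \frac{2 \left(\frac{3}{4} + \frac{\sqrt{3}}{4}\right)}{- \frac{17}{4} + \frac{\sqrt{3}}{4}} \left(-107\right) = - \frac{214 \left(\frac{3}{4} + \frac{\sqrt{3}}{4}\right)}{- \frac{17}{4} + \frac{\sqrt{3}}{4}}$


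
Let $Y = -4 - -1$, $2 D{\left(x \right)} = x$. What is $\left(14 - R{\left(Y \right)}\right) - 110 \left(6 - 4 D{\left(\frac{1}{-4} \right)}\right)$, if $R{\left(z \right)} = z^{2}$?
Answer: $-710$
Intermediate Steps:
$D{\left(x \right)} = \frac{x}{2}$
$Y = -3$ ($Y = -4 + 1 = -3$)
$\left(14 - R{\left(Y \right)}\right) - 110 \left(6 - 4 D{\left(\frac{1}{-4} \right)}\right) = \left(14 - \left(-3\right)^{2}\right) - 110 \left(6 - 4 \frac{1}{2 \left(-4\right)}\right) = \left(14 - 9\right) - 110 \left(6 - 4 \cdot \frac{1}{2} \left(- \frac{1}{4}\right)\right) = \left(14 - 9\right) - 110 \left(6 - - \frac{1}{2}\right) = 5 - 110 \left(6 + \frac{1}{2}\right) = 5 - 715 = -710$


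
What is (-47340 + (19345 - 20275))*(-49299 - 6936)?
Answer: 2714463450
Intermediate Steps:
(-47340 + (19345 - 20275))*(-49299 - 6936) = (-47340 - 930)*(-56235) = -48270*(-56235) = 2714463450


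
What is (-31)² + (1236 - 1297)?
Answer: 900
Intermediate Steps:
(-31)² + (1236 - 1297) = 961 - 61 = 900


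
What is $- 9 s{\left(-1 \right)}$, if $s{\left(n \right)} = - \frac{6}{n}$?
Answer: $-54$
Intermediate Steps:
$- 9 s{\left(-1 \right)} = - 9 \left(- \frac{6}{-1}\right) = - 9 \left(\left(-6\right) \left(-1\right)\right) = \left(-9\right) 6 = -54$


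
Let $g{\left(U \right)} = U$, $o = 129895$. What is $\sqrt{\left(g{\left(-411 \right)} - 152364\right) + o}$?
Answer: $4 i \sqrt{1430} \approx 151.26 i$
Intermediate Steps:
$\sqrt{\left(g{\left(-411 \right)} - 152364\right) + o} = \sqrt{\left(-411 - 152364\right) + 129895} = \sqrt{-152775 + 129895} = \sqrt{-22880} = 4 i \sqrt{1430}$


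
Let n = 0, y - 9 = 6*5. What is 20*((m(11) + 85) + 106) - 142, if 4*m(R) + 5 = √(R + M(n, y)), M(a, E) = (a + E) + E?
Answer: 3653 + 5*√89 ≈ 3700.2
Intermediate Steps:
y = 39 (y = 9 + 6*5 = 9 + 30 = 39)
M(a, E) = a + 2*E (M(a, E) = (E + a) + E = a + 2*E)
m(R) = -5/4 + √(78 + R)/4 (m(R) = -5/4 + √(R + (0 + 2*39))/4 = -5/4 + √(R + (0 + 78))/4 = -5/4 + √(R + 78)/4 = -5/4 + √(78 + R)/4)
20*((m(11) + 85) + 106) - 142 = 20*(((-5/4 + √(78 + 11)/4) + 85) + 106) - 142 = 20*(((-5/4 + √89/4) + 85) + 106) - 142 = 20*((335/4 + √89/4) + 106) - 142 = 20*(759/4 + √89/4) - 142 = (3795 + 5*√89) - 142 = 3653 + 5*√89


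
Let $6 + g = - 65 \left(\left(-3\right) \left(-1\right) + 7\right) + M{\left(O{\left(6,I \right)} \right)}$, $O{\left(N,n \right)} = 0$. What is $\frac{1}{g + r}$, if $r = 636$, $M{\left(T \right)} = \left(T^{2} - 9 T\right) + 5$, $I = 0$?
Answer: $- \frac{1}{15} \approx -0.066667$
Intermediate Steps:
$M{\left(T \right)} = 5 + T^{2} - 9 T$
$g = -651$ ($g = -6 - \left(-5 + 0 + 65 \left(\left(-3\right) \left(-1\right) + 7\right)\right) = -6 + \left(- 65 \left(3 + 7\right) + \left(5 + 0 + 0\right)\right) = -6 + \left(\left(-65\right) 10 + 5\right) = -6 + \left(-650 + 5\right) = -6 - 645 = -651$)
$\frac{1}{g + r} = \frac{1}{-651 + 636} = \frac{1}{-15} = - \frac{1}{15}$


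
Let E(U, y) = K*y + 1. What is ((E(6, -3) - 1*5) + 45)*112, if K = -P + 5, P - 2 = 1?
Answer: 3920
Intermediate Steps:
P = 3 (P = 2 + 1 = 3)
K = 2 (K = -1*3 + 5 = -3 + 5 = 2)
E(U, y) = 1 + 2*y (E(U, y) = 2*y + 1 = 1 + 2*y)
((E(6, -3) - 1*5) + 45)*112 = (((1 + 2*(-3)) - 1*5) + 45)*112 = (((1 - 6) - 5) + 45)*112 = ((-5 - 5) + 45)*112 = (-10 + 45)*112 = 35*112 = 3920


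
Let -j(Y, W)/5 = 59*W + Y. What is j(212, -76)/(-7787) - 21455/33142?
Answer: -874983205/258076754 ≈ -3.3904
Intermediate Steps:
j(Y, W) = -295*W - 5*Y (j(Y, W) = -5*(59*W + Y) = -5*(Y + 59*W) = -295*W - 5*Y)
j(212, -76)/(-7787) - 21455/33142 = (-295*(-76) - 5*212)/(-7787) - 21455/33142 = (22420 - 1060)*(-1/7787) - 21455*1/33142 = 21360*(-1/7787) - 21455/33142 = -21360/7787 - 21455/33142 = -874983205/258076754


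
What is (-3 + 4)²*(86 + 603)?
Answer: 689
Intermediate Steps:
(-3 + 4)²*(86 + 603) = 1²*689 = 1*689 = 689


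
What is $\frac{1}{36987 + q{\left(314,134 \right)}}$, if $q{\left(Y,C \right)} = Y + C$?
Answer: $\frac{1}{37435} \approx 2.6713 \cdot 10^{-5}$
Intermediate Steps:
$q{\left(Y,C \right)} = C + Y$
$\frac{1}{36987 + q{\left(314,134 \right)}} = \frac{1}{36987 + \left(134 + 314\right)} = \frac{1}{36987 + 448} = \frac{1}{37435}$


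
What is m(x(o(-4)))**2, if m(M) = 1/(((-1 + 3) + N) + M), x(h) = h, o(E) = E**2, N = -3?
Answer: 1/225 ≈ 0.0044444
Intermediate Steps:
m(M) = 1/(-1 + M) (m(M) = 1/(((-1 + 3) - 3) + M) = 1/((2 - 3) + M) = 1/(-1 + M))
m(x(o(-4)))**2 = (1/(-1 + (-4)**2))**2 = (1/(-1 + 16))**2 = (1/15)**2 = 1/225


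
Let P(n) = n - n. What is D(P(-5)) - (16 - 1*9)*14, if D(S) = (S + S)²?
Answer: -98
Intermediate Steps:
P(n) = 0
D(S) = 4*S² (D(S) = (2*S)² = 4*S²)
D(P(-5)) - (16 - 1*9)*14 = 4*0² - (16 - 1*9)*14 = 4*0 - (16 - 9)*14 = 0 - 7*14 = 0 - 1*98 = 0 - 98 = -98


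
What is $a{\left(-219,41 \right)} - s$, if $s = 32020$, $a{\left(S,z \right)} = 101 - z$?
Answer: $-31960$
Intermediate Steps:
$a{\left(-219,41 \right)} - s = \left(101 - 41\right) - 32020 = 60 - 32020 = -31960$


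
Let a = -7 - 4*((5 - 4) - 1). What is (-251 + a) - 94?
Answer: -352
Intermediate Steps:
a = -7 (a = -7 - 4*(1 - 1) = -7 - 4*0 = -7 + 0 = -7)
(-251 + a) - 94 = (-251 - 7) - 94 = -258 - 94 = -352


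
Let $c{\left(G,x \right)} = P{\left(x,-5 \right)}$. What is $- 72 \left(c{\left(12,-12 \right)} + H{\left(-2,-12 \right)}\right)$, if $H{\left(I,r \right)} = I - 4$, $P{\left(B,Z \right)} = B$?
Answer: $1296$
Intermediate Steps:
$c{\left(G,x \right)} = x$
$H{\left(I,r \right)} = -4 + I$ ($H{\left(I,r \right)} = I - 4 = -4 + I$)
$- 72 \left(c{\left(12,-12 \right)} + H{\left(-2,-12 \right)}\right) = - 72 \left(-12 - 6\right) = - 72 \left(-18\right) = \left(-1\right) \left(-1296\right) = 1296$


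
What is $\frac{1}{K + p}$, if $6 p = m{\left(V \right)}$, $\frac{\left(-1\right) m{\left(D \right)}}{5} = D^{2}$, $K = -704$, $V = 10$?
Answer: $- \frac{3}{2362} \approx -0.0012701$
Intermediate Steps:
$m{\left(D \right)} = - 5 D^{2}$
$p = - \frac{250}{3}$ ($p = \frac{\left(-5\right) 10^{2}}{6} = \frac{\left(-5\right) 100}{6} = \frac{1}{6} \left(-500\right) = - \frac{250}{3} \approx -83.333$)
$\frac{1}{K + p} = \frac{1}{-704 - \frac{250}{3}} = \frac{1}{- \frac{2362}{3}} = - \frac{3}{2362}$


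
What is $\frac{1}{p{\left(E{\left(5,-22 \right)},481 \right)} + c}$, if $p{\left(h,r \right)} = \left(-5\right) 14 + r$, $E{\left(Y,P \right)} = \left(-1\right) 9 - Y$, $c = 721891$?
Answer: $\frac{1}{722302} \approx 1.3845 \cdot 10^{-6}$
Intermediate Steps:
$E{\left(Y,P \right)} = -9 - Y$
$p{\left(h,r \right)} = -70 + r$
$\frac{1}{p{\left(E{\left(5,-22 \right)},481 \right)} + c} = \frac{1}{\left(-70 + 481\right) + 721891} = \frac{1}{411 + 721891} = \frac{1}{722302}$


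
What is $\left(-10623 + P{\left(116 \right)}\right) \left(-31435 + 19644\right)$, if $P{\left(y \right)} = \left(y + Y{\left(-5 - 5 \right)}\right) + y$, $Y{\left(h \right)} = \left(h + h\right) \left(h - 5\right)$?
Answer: $118982981$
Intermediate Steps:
$Y{\left(h \right)} = 2 h \left(-5 + h\right)$
$P{\left(y \right)} = 300 + 2 y$ ($P{\left(y \right)} = \left(y + 2 \left(-5 - 5\right) \left(-5 - 10\right)\right) + y = \left(y + 2 \left(-10\right) \left(-5 - 10\right)\right) + y = \left(y + 2 \left(-10\right) \left(-15\right)\right) + y = \left(y + 300\right) + y = \left(300 + y\right) + y = 300 + 2 y$)
$\left(-10623 + P{\left(116 \right)}\right) \left(-31435 + 19644\right) = \left(-10623 + \left(300 + 2 \cdot 116\right)\right) \left(-31435 + 19644\right) = \left(-10623 + \left(300 + 232\right)\right) \left(-11791\right) = \left(-10623 + 532\right) \left(-11791\right) = \left(-10091\right) \left(-11791\right) = 118982981$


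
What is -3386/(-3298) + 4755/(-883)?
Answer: -6346076/1456067 ≈ -4.3584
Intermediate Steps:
-3386/(-3298) + 4755/(-883) = -3386*(-1/3298) + 4755*(-1/883) = 1693/1649 - 4755/883 = -6346076/1456067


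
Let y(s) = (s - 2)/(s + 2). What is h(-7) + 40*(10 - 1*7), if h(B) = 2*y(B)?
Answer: 618/5 ≈ 123.60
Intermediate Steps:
y(s) = (-2 + s)/(2 + s)
h(B) = 2*(-2 + B)/(2 + B) (h(B) = 2*((-2 + B)/(2 + B)) = 2*(-2 + B)/(2 + B))
h(-7) + 40*(10 - 1*7) = 2*(-2 - 7)/(2 - 7) + 40*(10 - 1*7) = 2*(-9)/(-5) + 40*(10 - 7) = 2*(-⅕)*(-9) + 40*3 = 18/5 + 120 = 618/5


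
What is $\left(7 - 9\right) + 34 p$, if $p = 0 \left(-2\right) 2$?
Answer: $-2$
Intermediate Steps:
$p = 0$ ($p = 0 \cdot 2 = 0$)
$\left(7 - 9\right) + 34 p = \left(7 - 9\right) + 34 \cdot 0 = \left(7 - 9\right) + 0 = -2 + 0 = -2$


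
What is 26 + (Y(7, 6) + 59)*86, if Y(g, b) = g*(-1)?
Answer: 4498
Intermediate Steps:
Y(g, b) = -g
26 + (Y(7, 6) + 59)*86 = 26 + (-1*7 + 59)*86 = 26 + (-7 + 59)*86 = 26 + 52*86 = 26 + 4472 = 4498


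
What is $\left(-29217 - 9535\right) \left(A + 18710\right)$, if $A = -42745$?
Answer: $931404320$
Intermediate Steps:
$\left(-29217 - 9535\right) \left(A + 18710\right) = \left(-29217 - 9535\right) \left(-42745 + 18710\right) = \left(-38752\right) \left(-24035\right) = 931404320$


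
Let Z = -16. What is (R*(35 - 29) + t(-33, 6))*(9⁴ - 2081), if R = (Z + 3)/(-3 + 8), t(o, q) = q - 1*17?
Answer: -119168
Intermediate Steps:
t(o, q) = -17 + q (t(o, q) = q - 17 = -17 + q)
R = -13/5 (R = (-16 + 3)/(-3 + 8) = -13/5 ≈ -2.6000)
(R*(35 - 29) + t(-33, 6))*(9⁴ - 2081) = (-13*(35 - 29)/5 + (-17 + 6))*(9⁴ - 2081) = (-13/5*6 - 11)*(6561 - 2081) = (-78/5 - 11)*4480 = -133/5*4480 = -119168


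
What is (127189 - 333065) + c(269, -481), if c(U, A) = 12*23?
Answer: -205600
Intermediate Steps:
c(U, A) = 276
(127189 - 333065) + c(269, -481) = (127189 - 333065) + 276 = -205876 + 276 = -205600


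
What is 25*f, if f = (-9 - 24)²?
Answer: 27225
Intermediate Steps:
f = 1089 (f = (-33)² = 1089)
25*f = 25*1089 = 27225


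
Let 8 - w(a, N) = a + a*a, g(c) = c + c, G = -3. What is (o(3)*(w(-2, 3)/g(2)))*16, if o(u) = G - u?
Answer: -144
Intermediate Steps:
o(u) = -3 - u
g(c) = 2*c
w(a, N) = 8 - a - a**2 (w(a, N) = 8 - (a + a*a) = 8 - (a + a**2) = 8 + (-a - a**2) = 8 - a - a**2)
(o(3)*(w(-2, 3)/g(2)))*16 = ((-3 - 1*3)*((8 - 1*(-2) - 1*(-2)**2)/((2*2))))*16 = ((-3 - 3)*((8 + 2 - 1*4)/4))*16 = -6*(8 + 2 - 4)/4*16 = -36/4*16 = -6*3/2*16 = -9*16 = -144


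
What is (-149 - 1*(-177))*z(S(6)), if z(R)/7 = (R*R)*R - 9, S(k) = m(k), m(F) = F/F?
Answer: -1568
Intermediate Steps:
m(F) = 1
S(k) = 1
z(R) = -63 + 7*R³ (z(R) = 7*((R*R)*R - 9) = 7*(R²*R - 9) = 7*(R³ - 9) = 7*(-9 + R³) = -63 + 7*R³)
(-149 - 1*(-177))*z(S(6)) = (-149 - 1*(-177))*(-63 + 7*1³) = (-149 + 177)*(-63 + 7*1) = 28*(-63 + 7) = 28*(-56) = -1568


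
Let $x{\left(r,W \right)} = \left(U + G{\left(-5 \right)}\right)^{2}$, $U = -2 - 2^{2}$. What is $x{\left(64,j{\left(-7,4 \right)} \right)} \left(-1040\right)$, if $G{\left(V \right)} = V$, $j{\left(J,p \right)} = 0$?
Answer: $-125840$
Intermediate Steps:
$U = -6$ ($U = -2 - 4 = -6$)
$x{\left(r,W \right)} = 121$ ($x{\left(r,W \right)} = \left(-6 - 5\right)^{2} = \left(-11\right)^{2} = 121$)
$x{\left(64,j{\left(-7,4 \right)} \right)} \left(-1040\right) = 121 \left(-1040\right) = -125840$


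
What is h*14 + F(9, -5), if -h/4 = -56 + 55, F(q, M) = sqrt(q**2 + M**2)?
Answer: 56 + sqrt(106) ≈ 66.296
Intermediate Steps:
F(q, M) = sqrt(M**2 + q**2)
h = 4 (h = -4*(-56 + 55) = -4*(-1) = 4)
h*14 + F(9, -5) = 4*14 + sqrt((-5)**2 + 9**2) = 56 + sqrt(25 + 81) = 56 + sqrt(106)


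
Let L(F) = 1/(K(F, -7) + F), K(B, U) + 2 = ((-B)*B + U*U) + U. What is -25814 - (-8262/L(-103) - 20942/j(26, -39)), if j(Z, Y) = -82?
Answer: -3616123469/41 ≈ -8.8198e+7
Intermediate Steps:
K(B, U) = -2 + U + U**2 - B**2 (K(B, U) = -2 + (((-B)*B + U*U) + U) = -2 + ((-B**2 + U**2) + U) = -2 + ((U**2 - B**2) + U) = -2 + (U + U**2 - B**2) = -2 + U + U**2 - B**2)
L(F) = 1/(40 + F - F**2) (L(F) = 1/((-2 - 7 + (-7)**2 - F**2) + F) = 1/((-2 - 7 + 49 - F**2) + F) = 1/((40 - F**2) + F) = 1/(40 + F - F**2))
-25814 - (-8262/L(-103) - 20942/j(26, -39)) = -25814 - (-8262/(1/(40 - 103 - 1*(-103)**2)) - 20942/(-82)) = -25814 - (-8262/(1/(40 - 103 - 1*10609)) - 20942*(-1/82)) = -25814 - (-8262/(1/(40 - 103 - 10609)) + 10471/41) = -25814 - (-8262/(1/(-10672)) + 10471/41) = -25814 - (-8262/(-1/10672) + 10471/41) = -25814 - (-8262*(-10672) + 10471/41) = -25814 - (88172064 + 10471/41) = -25814 - 1*3615065095/41 = -25814 - 3615065095/41 = -3616123469/41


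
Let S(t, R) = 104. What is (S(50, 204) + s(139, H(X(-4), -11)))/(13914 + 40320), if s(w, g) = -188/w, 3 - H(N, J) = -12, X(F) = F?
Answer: 2378/1256421 ≈ 0.0018927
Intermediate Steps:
H(N, J) = 15 (H(N, J) = 3 - 1*(-12) = 3 + 12 = 15)
(S(50, 204) + s(139, H(X(-4), -11)))/(13914 + 40320) = (104 - 188/139)/(13914 + 40320) = (104 - 188*1/139)/54234 = (104 - 188/139)*(1/54234) = (14268/139)*(1/54234) = 2378/1256421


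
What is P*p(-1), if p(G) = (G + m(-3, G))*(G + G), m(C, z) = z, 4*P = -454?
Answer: -454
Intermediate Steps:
P = -227/2 (P = (¼)*(-454) = -227/2 ≈ -113.50)
p(G) = 4*G² (p(G) = (G + G)*(G + G) = (2*G)*(2*G) = 4*G²)
P*p(-1) = -454*(-1)² = -454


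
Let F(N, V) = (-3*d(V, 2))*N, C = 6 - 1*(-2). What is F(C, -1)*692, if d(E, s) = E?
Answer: 16608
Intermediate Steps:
C = 8 (C = 6 + 2 = 8)
F(N, V) = -3*N*V (F(N, V) = (-3*V)*N = -3*N*V)
F(C, -1)*692 = -3*8*(-1)*692 = 24*692 = 16608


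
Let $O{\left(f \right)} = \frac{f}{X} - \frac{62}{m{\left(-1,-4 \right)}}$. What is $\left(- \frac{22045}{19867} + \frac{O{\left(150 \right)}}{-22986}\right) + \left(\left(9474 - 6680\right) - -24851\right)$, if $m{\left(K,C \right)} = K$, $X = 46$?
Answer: $\frac{290350546332893}{10503245826} \approx 27644.0$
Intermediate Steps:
$O{\left(f \right)} = 62 + \frac{f}{46}$ ($O{\left(f \right)} = \frac{f}{46} - \frac{62}{-1} = f \frac{1}{46} - -62 = \frac{f}{46} + 62 = 62 + \frac{f}{46}$)
$\left(- \frac{22045}{19867} + \frac{O{\left(150 \right)}}{-22986}\right) + \left(\left(9474 - 6680\right) - -24851\right) = \left(- \frac{22045}{19867} + \frac{62 + \frac{1}{46} \cdot 150}{-22986}\right) + \left(\left(9474 - 6680\right) - -24851\right) = \left(\left(-22045\right) \frac{1}{19867} + \left(62 + \frac{75}{23}\right) \left(- \frac{1}{22986}\right)\right) + \left(\left(9474 - 6680\right) + 24851\right) = \left(- \frac{22045}{19867} + \frac{1501}{23} \left(- \frac{1}{22986}\right)\right) + \left(2794 + 24851\right) = \left(- \frac{22045}{19867} - \frac{1501}{528678}\right) + 27645 = - \frac{11684526877}{10503245826} + 27645 = \frac{290350546332893}{10503245826}$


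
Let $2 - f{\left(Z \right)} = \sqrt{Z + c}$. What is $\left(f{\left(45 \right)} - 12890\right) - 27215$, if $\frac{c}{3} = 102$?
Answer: $-40103 - 3 \sqrt{39} \approx -40122.0$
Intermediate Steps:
$c = 306$ ($c = 3 \cdot 102 = 306$)
$f{\left(Z \right)} = 2 - \sqrt{306 + Z}$ ($f{\left(Z \right)} = 2 - \sqrt{Z + 306} = 2 - \sqrt{306 + Z}$)
$\left(f{\left(45 \right)} - 12890\right) - 27215 = \left(\left(2 - \sqrt{306 + 45}\right) - 12890\right) - 27215 = \left(\left(2 - \sqrt{351}\right) - 12890\right) - 27215 = \left(\left(2 - 3 \sqrt{39}\right) - 12890\right) - 27215 = \left(-12888 - 3 \sqrt{39}\right) - 27215 = -40103 - 3 \sqrt{39}$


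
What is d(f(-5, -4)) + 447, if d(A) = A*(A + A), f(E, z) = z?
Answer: 479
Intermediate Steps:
d(A) = 2*A² (d(A) = A*(2*A) = 2*A²)
d(f(-5, -4)) + 447 = 2*(-4)² + 447 = 2*16 + 447 = 32 + 447 = 479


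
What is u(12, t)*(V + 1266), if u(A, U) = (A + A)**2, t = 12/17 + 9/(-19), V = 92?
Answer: 782208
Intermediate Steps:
t = 75/323 (t = 12*(1/17) + 9*(-1/19) = 12/17 - 9/19 = 75/323 ≈ 0.23220)
u(A, U) = 4*A**2 (u(A, U) = (2*A)**2 = 4*A**2)
u(12, t)*(V + 1266) = (4*12**2)*(92 + 1266) = (4*144)*1358 = 576*1358 = 782208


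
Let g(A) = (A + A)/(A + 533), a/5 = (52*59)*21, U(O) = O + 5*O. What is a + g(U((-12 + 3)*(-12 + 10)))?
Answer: 206491956/641 ≈ 3.2214e+5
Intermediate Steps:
U(O) = 6*O
a = 322140 (a = 5*((52*59)*21) = 5*(3068*21) = 5*64428 = 322140)
g(A) = 2*A/(533 + A) (g(A) = (2*A)/(533 + A) = 2*A/(533 + A))
a + g(U((-12 + 3)*(-12 + 10))) = 322140 + 2*(6*((-12 + 3)*(-12 + 10)))/(533 + 6*((-12 + 3)*(-12 + 10))) = 322140 + 2*(6*(-9*(-2)))/(533 + 6*(-9*(-2))) = 322140 + 2*(6*18)/(533 + 6*18) = 322140 + 2*108/(533 + 108) = 322140 + 2*108/641 = 322140 + 2*108*(1/641) = 322140 + 216/641 = 206491956/641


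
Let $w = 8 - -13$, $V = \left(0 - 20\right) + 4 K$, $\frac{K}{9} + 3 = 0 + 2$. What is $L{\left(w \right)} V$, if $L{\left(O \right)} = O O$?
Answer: $-24696$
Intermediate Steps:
$K = -9$ ($K = -27 + 9 \left(0 + 2\right) = -27 + 9 \cdot 2 = -27 + 18 = -9$)
$V = -56$ ($V = \left(0 - 20\right) + 4 \left(-9\right) = -20 - 36 = -56$)
$w = 21$ ($w = 8 + 13 = 21$)
$L{\left(O \right)} = O^{2}$
$L{\left(w \right)} V = 21^{2} \left(-56\right) = 441 \left(-56\right) = -24696$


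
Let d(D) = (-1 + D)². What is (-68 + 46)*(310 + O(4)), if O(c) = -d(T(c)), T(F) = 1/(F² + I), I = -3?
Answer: -1149412/169 ≈ -6801.3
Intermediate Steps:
T(F) = 1/(-3 + F²) (T(F) = 1/(F² - 3) = 1/(-3 + F²))
O(c) = -(-1 + 1/(-3 + c²))²
(-68 + 46)*(310 + O(4)) = (-68 + 46)*(310 - (-4 + 4²)²/(-3 + 4²)²) = -22*(310 - (-4 + 16)²/(-3 + 16)²) = -22*(310 - 1*12²/13²) = -22*(310 - 1*144*1/169) = -22*(310 - 144/169) = -22*52246/169 = -1149412/169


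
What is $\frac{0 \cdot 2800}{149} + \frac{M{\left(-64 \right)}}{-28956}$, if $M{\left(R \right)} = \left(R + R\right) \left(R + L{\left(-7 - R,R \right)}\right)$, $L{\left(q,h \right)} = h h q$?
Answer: $\frac{7469056}{7239} \approx 1031.8$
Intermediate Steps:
$L{\left(q,h \right)} = q h^{2}$ ($L{\left(q,h \right)} = h^{2} q = q h^{2}$)
$M{\left(R \right)} = 2 R \left(R + R^{2} \left(-7 - R\right)\right)$ ($M{\left(R \right)} = \left(R + R\right) \left(R + \left(-7 - R\right) R^{2}\right) = 2 R \left(R + R^{2} \left(-7 - R\right)\right)$)
$\frac{0 \cdot 2800}{149} + \frac{M{\left(-64 \right)}}{-28956} = \frac{0 \cdot 2800}{149} + \frac{\left(-64\right)^{2} \left(2 - - 128 \left(7 - 64\right)\right)}{-28956} = 0 \cdot \frac{1}{149} + 4096 \left(2 - \left(-128\right) \left(-57\right)\right) \left(- \frac{1}{28956}\right) = 0 + 4096 \left(2 - 7296\right) \left(- \frac{1}{28956}\right) = 0 + 4096 \left(-7294\right) \left(- \frac{1}{28956}\right) = 0 - - \frac{7469056}{7239} = 0 + \frac{7469056}{7239} = \frac{7469056}{7239}$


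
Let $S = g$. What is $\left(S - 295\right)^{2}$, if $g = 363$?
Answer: $4624$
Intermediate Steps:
$S = 363$
$\left(S - 295\right)^{2} = \left(363 - 295\right)^{2} = 68^{2} = 4624$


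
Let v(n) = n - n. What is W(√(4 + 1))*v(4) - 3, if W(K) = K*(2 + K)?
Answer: -3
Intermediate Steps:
v(n) = 0
W(√(4 + 1))*v(4) - 3 = (√(4 + 1)*(2 + √(4 + 1)))*0 - 3 = (√5*(2 + √5))*0 - 3 = 0 - 3 = -3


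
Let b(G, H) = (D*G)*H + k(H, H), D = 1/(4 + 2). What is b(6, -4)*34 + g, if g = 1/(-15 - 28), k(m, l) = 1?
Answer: -4387/43 ≈ -102.02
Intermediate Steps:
D = 1/6 ≈ 0.16667
g = -1/43 (g = 1/(-43) = -1/43 ≈ -0.023256)
b(G, H) = 1 + G*H/6 (b(G, H) = (G/6)*H + 1 = G*H/6 + 1 = 1 + G*H/6)
b(6, -4)*34 + g = (1 + (1/6)*6*(-4))*34 - 1/43 = (1 - 4)*34 - 1/43 = -3*34 - 1/43 = -102 - 1/43 = -4387/43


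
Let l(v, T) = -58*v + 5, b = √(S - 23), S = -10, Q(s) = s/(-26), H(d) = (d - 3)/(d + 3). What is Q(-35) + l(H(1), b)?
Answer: 919/26 ≈ 35.346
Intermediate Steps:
H(d) = (-3 + d)/(3 + d)
Q(s) = -s/26 (Q(s) = s*(-1/26) = -s/26)
b = I*√33 (b = √(-10 - 23) = √(-33) = I*√33 ≈ 5.7446*I)
l(v, T) = 5 - 58*v
Q(-35) + l(H(1), b) = -1/26*(-35) + (5 - 58*(-3 + 1)/(3 + 1)) = 35/26 + (5 - 58*(-2)/4) = 35/26 + (5 - 29*(-2)/2) = 35/26 + (5 - 58*(-½)) = 35/26 + (5 + 29) = 35/26 + 34 = 919/26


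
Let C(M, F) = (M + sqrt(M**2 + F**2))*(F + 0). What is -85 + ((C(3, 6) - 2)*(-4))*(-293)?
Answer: 18667 + 21096*sqrt(5) ≈ 65839.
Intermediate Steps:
C(M, F) = F*(M + sqrt(F**2 + M**2)) (C(M, F) = (M + sqrt(F**2 + M**2))*F = F*(M + sqrt(F**2 + M**2)))
-85 + ((C(3, 6) - 2)*(-4))*(-293) = -85 + ((6*(3 + sqrt(6**2 + 3**2)) - 2)*(-4))*(-293) = -85 + ((6*(3 + sqrt(36 + 9)) - 2)*(-4))*(-293) = -85 + ((6*(3 + sqrt(45)) - 2)*(-4))*(-293) = -85 + ((6*(3 + 3*sqrt(5)) - 2)*(-4))*(-293) = -85 + (((18 + 18*sqrt(5)) - 2)*(-4))*(-293) = -85 + ((16 + 18*sqrt(5))*(-4))*(-293) = -85 + (-64 - 72*sqrt(5))*(-293) = -85 + (18752 + 21096*sqrt(5)) = 18667 + 21096*sqrt(5)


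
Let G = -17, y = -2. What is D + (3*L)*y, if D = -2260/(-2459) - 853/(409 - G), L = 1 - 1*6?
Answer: 30291253/1047534 ≈ 28.917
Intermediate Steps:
L = -5 (L = 1 - 6 = -5)
D = -1134767/1047534 (D = -2260/(-2459) - 853/(409 - 1*(-17)) = -2260*(-1/2459) - 853/(409 + 17) = 2260/2459 - 853/426 = -1134767/1047534 ≈ -1.0833)
D + (3*L)*y = -1134767/1047534 + (3*(-5))*(-2) = -1134767/1047534 - 15*(-2) = -1134767/1047534 + 30 = 30291253/1047534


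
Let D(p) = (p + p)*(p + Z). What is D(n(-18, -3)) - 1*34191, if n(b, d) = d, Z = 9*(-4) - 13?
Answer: -33879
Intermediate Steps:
Z = -49 (Z = -36 - 13 = -49)
D(p) = 2*p*(-49 + p) (D(p) = (p + p)*(p - 49) = (2*p)*(-49 + p) = 2*p*(-49 + p))
D(n(-18, -3)) - 1*34191 = 2*(-3)*(-49 - 3) - 1*34191 = 2*(-3)*(-52) - 34191 = 312 - 34191 = -33879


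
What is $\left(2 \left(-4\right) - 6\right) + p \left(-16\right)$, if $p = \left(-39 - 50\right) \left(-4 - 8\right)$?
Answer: $-17102$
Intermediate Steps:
$p = 1068$ ($p = \left(-89\right) \left(-12\right) = 1068$)
$\left(2 \left(-4\right) - 6\right) + p \left(-16\right) = \left(2 \left(-4\right) - 6\right) + 1068 \left(-16\right) = \left(-8 - 6\right) - 17088 = -14 - 17088 = -17102$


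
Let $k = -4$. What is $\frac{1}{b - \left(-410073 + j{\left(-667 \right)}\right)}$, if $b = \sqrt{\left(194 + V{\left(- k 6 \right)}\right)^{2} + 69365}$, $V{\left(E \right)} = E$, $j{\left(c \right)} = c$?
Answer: $\frac{410740}{168707230711} - \frac{\sqrt{116889}}{168707230711} \approx 2.4326 \cdot 10^{-6}$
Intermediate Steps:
$b = \sqrt{116889}$ ($b = \sqrt{\left(194 + \left(-1\right) \left(-4\right) 6\right)^{2} + 69365} = \sqrt{\left(194 + 4 \cdot 6\right)^{2} + 69365} = \sqrt{\left(194 + 24\right)^{2} + 69365} = \sqrt{218^{2} + 69365} = \sqrt{47524 + 69365} = \sqrt{116889} \approx 341.89$)
$\frac{1}{b - \left(-410073 + j{\left(-667 \right)}\right)} = \frac{1}{\sqrt{116889} + \left(410073 - -667\right)} = \frac{1}{\sqrt{116889} + \left(410073 + 667\right)} = \frac{1}{\sqrt{116889} + 410740} = \frac{1}{410740 + \sqrt{116889}}$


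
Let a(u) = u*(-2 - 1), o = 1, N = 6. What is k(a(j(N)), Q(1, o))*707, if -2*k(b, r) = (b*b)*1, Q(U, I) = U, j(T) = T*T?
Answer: -4123224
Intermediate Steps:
j(T) = T**2
a(u) = -3*u (a(u) = u*(-3) = -3*u)
k(b, r) = -b**2/2 (k(b, r) = -b*b/2 = -b**2/2)
k(a(j(N)), Q(1, o))*707 = -(-3*6**2)**2/2*707 = -(-3*36)**2/2*707 = -1/2*(-108)**2*707 = -1/2*11664*707 = -5832*707 = -4123224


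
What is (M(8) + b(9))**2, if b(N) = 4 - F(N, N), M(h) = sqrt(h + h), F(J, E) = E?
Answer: 1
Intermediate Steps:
M(h) = sqrt(2)*sqrt(h) (M(h) = sqrt(2*h) = sqrt(2)*sqrt(h))
b(N) = 4 - N
(M(8) + b(9))**2 = (sqrt(2)*sqrt(8) + (4 - 1*9))**2 = (sqrt(2)*(2*sqrt(2)) + (4 - 9))**2 = (4 - 5)**2 = (-1)**2 = 1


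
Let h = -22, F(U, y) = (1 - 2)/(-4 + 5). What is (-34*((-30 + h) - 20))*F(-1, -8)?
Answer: -2448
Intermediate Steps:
F(U, y) = -1 (F(U, y) = -1/1 = -1*1 = -1)
(-34*((-30 + h) - 20))*F(-1, -8) = -34*((-30 - 22) - 20)*(-1) = -34*(-52 - 20)*(-1) = -34*(-72)*(-1) = 2448*(-1) = -2448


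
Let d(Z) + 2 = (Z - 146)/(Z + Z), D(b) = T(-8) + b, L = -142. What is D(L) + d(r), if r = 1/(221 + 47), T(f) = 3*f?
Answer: -39463/2 ≈ -19732.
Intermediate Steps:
r = 1/268 ≈ 0.0037313
D(b) = -24 + b (D(b) = 3*(-8) + b = -24 + b)
d(Z) = -2 + (-146 + Z)/(2*Z) (d(Z) = -2 + (Z - 146)/(Z + Z) = -2 + (-146 + Z)/((2*Z)) = -2 + (-146 + Z)*(1/(2*Z)) = -2 + (-146 + Z)/(2*Z))
D(L) + d(r) = (-24 - 142) + (-3/2 - 73/1/268) = -166 + (-3/2 - 73*268) = -166 + (-3/2 - 19564) = -166 - 39131/2 = -39463/2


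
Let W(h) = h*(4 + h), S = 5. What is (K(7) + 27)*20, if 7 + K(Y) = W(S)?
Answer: 1300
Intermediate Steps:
K(Y) = 38 (K(Y) = -7 + 5*(4 + 5) = -7 + 5*9 = -7 + 45 = 38)
(K(7) + 27)*20 = (38 + 27)*20 = 65*20 = 1300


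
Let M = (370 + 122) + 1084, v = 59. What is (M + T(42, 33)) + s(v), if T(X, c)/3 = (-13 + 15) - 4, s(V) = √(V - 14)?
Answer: 1570 + 3*√5 ≈ 1576.7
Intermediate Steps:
s(V) = √(-14 + V)
M = 1576 (M = 492 + 1084 = 1576)
T(X, c) = -6 (T(X, c) = 3*((-13 + 15) - 4) = 3*(2 - 4) = 3*(-2) = -6)
(M + T(42, 33)) + s(v) = (1576 - 6) + √(-14 + 59) = 1570 + √45 = 1570 + 3*√5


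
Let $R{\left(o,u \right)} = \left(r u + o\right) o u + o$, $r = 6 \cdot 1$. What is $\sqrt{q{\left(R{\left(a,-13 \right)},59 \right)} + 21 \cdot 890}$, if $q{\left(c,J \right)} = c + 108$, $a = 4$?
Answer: $5 \sqrt{906} \approx 150.5$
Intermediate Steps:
$r = 6$
$R{\left(o,u \right)} = o + o u \left(o + 6 u\right)$ ($R{\left(o,u \right)} = \left(6 u + o\right) o u + o = \left(o + 6 u\right) o u + o = o \left(o + 6 u\right) u + o = o u \left(o + 6 u\right) + o = o + o u \left(o + 6 u\right)$)
$q{\left(c,J \right)} = 108 + c$
$\sqrt{q{\left(R{\left(a,-13 \right)},59 \right)} + 21 \cdot 890} = \sqrt{\left(108 + 4 \left(1 + 6 \left(-13\right)^{2} + 4 \left(-13\right)\right)\right) + 21 \cdot 890} = \sqrt{\left(108 + 4 \left(1 + 6 \cdot 169 - 52\right)\right) + 18690} = \sqrt{\left(108 + 4 \left(1 + 1014 - 52\right)\right) + 18690} = \sqrt{\left(108 + 4 \cdot 963\right) + 18690} = \sqrt{\left(108 + 3852\right) + 18690} = \sqrt{3960 + 18690} = \sqrt{22650} = 5 \sqrt{906}$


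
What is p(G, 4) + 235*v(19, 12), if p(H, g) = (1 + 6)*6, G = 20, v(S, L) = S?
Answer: 4507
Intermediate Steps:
p(H, g) = 42 (p(H, g) = 7*6 = 42)
p(G, 4) + 235*v(19, 12) = 42 + 235*19 = 42 + 4465 = 4507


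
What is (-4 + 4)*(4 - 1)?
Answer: 0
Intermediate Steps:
(-4 + 4)*(4 - 1) = 0*3 = 0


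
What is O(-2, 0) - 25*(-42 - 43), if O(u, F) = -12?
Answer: 2113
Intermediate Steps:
O(-2, 0) - 25*(-42 - 43) = -12 - 25*(-42 - 43) = -12 - 25*(-85) = -12 + 2125 = 2113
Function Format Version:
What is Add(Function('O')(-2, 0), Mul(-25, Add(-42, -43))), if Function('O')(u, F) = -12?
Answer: 2113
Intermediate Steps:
Add(Function('O')(-2, 0), Mul(-25, Add(-42, -43))) = Add(-12, Mul(-25, Add(-42, -43))) = Add(-12, Mul(-25, -85)) = Add(-12, 2125) = 2113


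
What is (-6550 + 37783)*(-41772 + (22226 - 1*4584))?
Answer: -753652290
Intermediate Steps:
(-6550 + 37783)*(-41772 + (22226 - 1*4584)) = 31233*(-41772 + (22226 - 4584)) = 31233*(-41772 + 17642) = 31233*(-24130) = -753652290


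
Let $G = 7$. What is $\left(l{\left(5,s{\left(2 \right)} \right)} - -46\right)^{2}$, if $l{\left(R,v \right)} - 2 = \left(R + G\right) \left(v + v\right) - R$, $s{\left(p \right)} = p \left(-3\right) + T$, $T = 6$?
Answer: $1849$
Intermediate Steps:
$s{\left(p \right)} = 6 - 3 p$ ($s{\left(p \right)} = p \left(-3\right) + 6 = - 3 p + 6 = 6 - 3 p$)
$l{\left(R,v \right)} = 2 - R + 2 v \left(7 + R\right)$ ($l{\left(R,v \right)} = 2 - \left(R - \left(R + 7\right) \left(v + v\right)\right) = 2 - \left(R - \left(7 + R\right) 2 v\right) = 2 - \left(R - 2 v \left(7 + R\right)\right) = 2 - R + 2 v \left(7 + R\right)$)
$\left(l{\left(5,s{\left(2 \right)} \right)} - -46\right)^{2} = \left(\left(2 - 5 + 14 \left(6 - 6\right) + 2 \cdot 5 \left(6 - 6\right)\right) - -46\right)^{2} = \left(\left(2 - 5 + 14 \left(6 - 6\right) + 2 \cdot 5 \left(6 - 6\right)\right) + 46\right)^{2} = \left(\left(2 - 5 + 14 \cdot 0 + 2 \cdot 5 \cdot 0\right) + 46\right)^{2} = \left(\left(2 - 5 + 0 + 0\right) + 46\right)^{2} = \left(-3 + 46\right)^{2} = 43^{2} = 1849$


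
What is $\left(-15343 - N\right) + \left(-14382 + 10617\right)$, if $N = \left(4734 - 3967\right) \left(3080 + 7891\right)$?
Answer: $-8433865$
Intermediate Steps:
$N = 8414757$ ($N = 767 \cdot 10971 = 8414757$)
$\left(-15343 - N\right) + \left(-14382 + 10617\right) = \left(-15343 - 8414757\right) + \left(-14382 + 10617\right) = \left(-15343 - 8414757\right) - 3765 = -8430100 - 3765 = -8433865$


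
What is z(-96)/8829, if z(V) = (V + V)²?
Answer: 4096/981 ≈ 4.1753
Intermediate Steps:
z(V) = 4*V² (z(V) = (2*V)² = 4*V²)
z(-96)/8829 = (4*(-96)²)/8829 = (4*9216)*(1/8829) = 36864*(1/8829) = 4096/981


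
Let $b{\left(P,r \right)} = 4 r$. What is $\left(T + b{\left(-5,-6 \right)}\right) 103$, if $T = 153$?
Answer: $13287$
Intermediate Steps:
$\left(T + b{\left(-5,-6 \right)}\right) 103 = \left(153 + 4 \left(-6\right)\right) 103 = \left(153 - 24\right) 103 = 129 \cdot 103 = 13287$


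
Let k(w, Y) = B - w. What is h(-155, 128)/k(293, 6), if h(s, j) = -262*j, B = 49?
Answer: 8384/61 ≈ 137.44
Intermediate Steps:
k(w, Y) = 49 - w
h(-155, 128)/k(293, 6) = (-262*128)/(49 - 1*293) = -33536/(49 - 293) = -33536/(-244) = -33536*(-1/244) = 8384/61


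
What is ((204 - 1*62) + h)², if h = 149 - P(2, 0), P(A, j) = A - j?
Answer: 83521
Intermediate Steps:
h = 147 (h = 149 - (2 - 1*0) = 149 - (2 + 0) = 149 - 1*2 = 149 - 2 = 147)
((204 - 1*62) + h)² = ((204 - 1*62) + 147)² = ((204 - 62) + 147)² = (142 + 147)² = 289² = 83521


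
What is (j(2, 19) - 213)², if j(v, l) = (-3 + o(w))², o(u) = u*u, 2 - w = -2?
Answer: 1936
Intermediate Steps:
w = 4 (w = 2 - 1*(-2) = 2 + 2 = 4)
o(u) = u²
j(v, l) = 169 (j(v, l) = (-3 + 4²)² = (-3 + 16)² = 13² = 169)
(j(2, 19) - 213)² = (169 - 213)² = (-44)² = 1936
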